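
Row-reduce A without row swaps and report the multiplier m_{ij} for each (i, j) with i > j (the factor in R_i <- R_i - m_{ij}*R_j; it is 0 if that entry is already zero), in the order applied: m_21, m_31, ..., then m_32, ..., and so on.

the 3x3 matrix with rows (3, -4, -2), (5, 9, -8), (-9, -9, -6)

Forward elimination:
R2 <- R2 - (5/3)*R1:  [     0   47/3  -14/3 ]
R3 <- R3 - (-3)*R1:  [   0  -21  -12 ]
R3 <- R3 - (-63/47)*R2:  [       0        0  -858/47 ]
Multipliers (in order of application): m_{21} = 5/3, m_{31} = -3, m_{32} = -63/47

multipliers: 5/3, -3, -63/47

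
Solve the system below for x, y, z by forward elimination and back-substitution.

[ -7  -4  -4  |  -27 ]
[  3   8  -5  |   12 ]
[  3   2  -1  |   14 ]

Forward elimination on [A|b]:
R2 <- R2 - (-3/7)*R1:  [     0   44/7  -47/7    3/7 ]
R3 <- R3 - (-3/7)*R1:  [     0    2/7  -19/7   17/7 ]
R3 <- R3 - (1/22)*R2:  [      0       0  -53/22   53/22 ]
Row echelon form:
[ -7    -4      -4  |    -27 ]
[  0  44/7   -47/7  |    3/7 ]
[  0     0  -53/22  |  53/22 ]
Back-substitution:
z = (53/22) / (-53/22) = -1
y = (3/7 - (-47/7)*(-1)) / (44/7) = -1
x = (-27 - (-4)*(-1) - (-4)*(-1)) / -7 = 5

(5, -1, -1)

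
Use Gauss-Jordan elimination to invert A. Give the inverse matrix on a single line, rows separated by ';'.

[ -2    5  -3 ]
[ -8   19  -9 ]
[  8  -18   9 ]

inverse = [3/2 3/2 2; 0 1 1; -4/3 2/3 1/3]

Gauss-Jordan on [A | I]:
R1 <- (1/-2)*R1:  [    1  -5/2   3/2  |  -1/2     0     0 ]
R2 <- R2 - (-8)*R1:  [  0  -1   3  |  -4   1   0 ]
R3 <- R3 - (8)*R1:  [  0   2  -3  |   4   0   1 ]
R2 <- (1/-1)*R2:  [  0   1  -3  |   4  -1   0 ]
R1 <- R1 - (-5/2)*R2:  [    1     0    -6  |  19/2  -5/2     0 ]
R3 <- R3 - (2)*R2:  [  0   0   3  |  -4   2   1 ]
R3 <- (1/3)*R3:  [    0     0     1  |  -4/3   2/3   1/3 ]
R1 <- R1 - (-6)*R3:  [   1    0    0  |  3/2  3/2    2 ]
R2 <- R2 - (-3)*R3:  [ 0  1  0  |  0  1  1 ]
Right block of [I | A^{-1}] is the inverse:
[  3/2  3/2    2 ]
[    0    1    1 ]
[ -4/3  2/3  1/3 ]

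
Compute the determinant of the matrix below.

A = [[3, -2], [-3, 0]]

det(A) = -6

Forward elimination:
R2 <- R2 - (-1)*R1:  [  0  -2 ]
Upper-triangular form:
[ 3  -2 ]
[ 0  -2 ]
det(A) = (-1)^0 * (3) * (-2) = -6  (0 row swaps -> sign +1)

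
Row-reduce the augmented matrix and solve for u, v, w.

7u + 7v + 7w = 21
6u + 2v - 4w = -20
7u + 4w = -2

Forward elimination on [A|b]:
R2 <- R2 - (6/7)*R1:  [   0   -4  -10  -38 ]
R3 <- R3 - (1)*R1:  [   0   -7   -3  -23 ]
R3 <- R3 - (7/4)*R2:  [    0     0  29/2  87/2 ]
Row echelon form:
[ 7   7     7  |    21 ]
[ 0  -4   -10  |   -38 ]
[ 0   0  29/2  |  87/2 ]
Back-substitution:
w = (87/2) / (29/2) = 3
v = (-38 - (-10)*(3)) / -4 = 2
u = (21 - (7)*(2) - (7)*(3)) / 7 = -2

(-2, 2, 3)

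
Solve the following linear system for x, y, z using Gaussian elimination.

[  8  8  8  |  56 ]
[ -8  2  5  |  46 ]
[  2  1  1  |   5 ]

Forward elimination on [A|b]:
R2 <- R2 - (-1)*R1:  [   0   10   13  102 ]
R3 <- R3 - (1/4)*R1:  [  0  -1  -1  -9 ]
R3 <- R3 - (-1/10)*R2:  [    0     0  3/10   6/5 ]
Row echelon form:
[ 8   8     8  |   56 ]
[ 0  10    13  |  102 ]
[ 0   0  3/10  |  6/5 ]
Back-substitution:
z = (6/5) / (3/10) = 4
y = (102 - (13)*(4)) / 10 = 5
x = (56 - (8)*(5) - (8)*(4)) / 8 = -2

(-2, 5, 4)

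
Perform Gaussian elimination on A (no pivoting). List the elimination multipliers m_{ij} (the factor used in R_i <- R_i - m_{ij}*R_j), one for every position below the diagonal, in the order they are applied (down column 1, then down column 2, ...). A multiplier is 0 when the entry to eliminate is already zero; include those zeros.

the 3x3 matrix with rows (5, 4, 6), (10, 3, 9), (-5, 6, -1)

multipliers: 2, -1, -2

Forward elimination:
R2 <- R2 - (2)*R1:  [  0  -5  -3 ]
R3 <- R3 - (-1)*R1:  [  0  10   5 ]
R3 <- R3 - (-2)*R2:  [  0   0  -1 ]
Multipliers (in order of application): m_{21} = 2, m_{31} = -1, m_{32} = -2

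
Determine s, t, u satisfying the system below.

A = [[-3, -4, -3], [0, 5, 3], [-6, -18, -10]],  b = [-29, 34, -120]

Forward elimination on [A|b]:
R3 <- R3 - (2)*R1:  [   0  -10   -4  -62 ]
R3 <- R3 - (-2)*R2:  [ 0  0  2  6 ]
Row echelon form:
[ -3  -4  -3  |  -29 ]
[  0   5   3  |   34 ]
[  0   0   2  |    6 ]
Back-substitution:
u = (6) / 2 = 3
t = (34 - (3)*(3)) / 5 = 5
s = (-29 - (-4)*(5) - (-3)*(3)) / -3 = 0

(0, 5, 3)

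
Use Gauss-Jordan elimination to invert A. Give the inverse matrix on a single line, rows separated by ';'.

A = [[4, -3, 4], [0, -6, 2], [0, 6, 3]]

Gauss-Jordan on [A | I]:
R1 <- (1/4)*R1:  [    1  -3/4     1  |   1/4     0     0 ]
R2 <- (1/-6)*R2:  [    0     1  -1/3  |     0  -1/6     0 ]
R1 <- R1 - (-3/4)*R2:  [    1     0   3/4  |   1/4  -1/8     0 ]
R3 <- R3 - (6)*R2:  [ 0  0  5  |  0  1  1 ]
R3 <- (1/5)*R3:  [   0    0    1  |    0  1/5  1/5 ]
R1 <- R1 - (3/4)*R3:  [      1       0       0  |     1/4  -11/40   -3/20 ]
R2 <- R2 - (-1/3)*R3:  [     0      1      0  |      0  -1/10   1/15 ]
Right block of [I | A^{-1}] is the inverse:
[ 1/4  -11/40  -3/20 ]
[   0   -1/10   1/15 ]
[   0     1/5    1/5 ]

inverse = [1/4 -11/40 -3/20; 0 -1/10 1/15; 0 1/5 1/5]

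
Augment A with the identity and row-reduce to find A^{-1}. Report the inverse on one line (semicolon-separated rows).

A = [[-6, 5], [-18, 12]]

Gauss-Jordan on [A | I]:
R1 <- (1/-6)*R1:  [    1  -5/6  |  -1/6     0 ]
R2 <- R2 - (-18)*R1:  [  0  -3  |  -3   1 ]
R2 <- (1/-3)*R2:  [    0     1  |     1  -1/3 ]
R1 <- R1 - (-5/6)*R2:  [     1      0  |    2/3  -5/18 ]
Right block of [I | A^{-1}] is the inverse:
[ 2/3  -5/18 ]
[   1   -1/3 ]

inverse = [2/3 -5/18; 1 -1/3]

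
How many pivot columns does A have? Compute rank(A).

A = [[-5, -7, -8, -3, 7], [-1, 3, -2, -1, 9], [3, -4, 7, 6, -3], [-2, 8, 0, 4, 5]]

Row reduction:
R2 <- R2 - (1/5)*R1:  [    0  22/5  -2/5  -2/5  38/5 ]
R3 <- R3 - (-3/5)*R1:  [     0  -41/5   11/5   21/5    6/5 ]
R4 <- R4 - (2/5)*R1:  [    0  54/5  16/5  26/5  11/5 ]
R3 <- R3 - (-41/22)*R2:  [      0       0   16/11   38/11  169/11 ]
R4 <- R4 - (27/11)*R2:  [       0        0    46/11    68/11  -181/11 ]
R4 <- R4 - (23/8)*R3:  [      0       0       0   -15/4  -485/8 ]
Row echelon form:
[ -5    -7     -8     -3       7 ]
[  0  22/5   -2/5   -2/5    38/5 ]
[  0     0  16/11  38/11  169/11 ]
[  0     0      0  -15/4  -485/8 ]
Nonzero rows / pivot columns: 4

rank(A) = 4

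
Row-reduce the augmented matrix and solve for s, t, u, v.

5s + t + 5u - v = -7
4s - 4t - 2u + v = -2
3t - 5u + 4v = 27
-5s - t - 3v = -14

Forward elimination on [A|b]:
R2 <- R2 - (4/5)*R1:  [     0  -24/5     -6    9/5   18/5 ]
R4 <- R4 - (-1)*R1:  [   0    0    5   -4  -21 ]
R3 <- R3 - (-5/8)*R2:  [     0      0  -35/4   41/8  117/4 ]
R4 <- R4 - (-4/7)*R3:  [      0       0       0  -15/14   -30/7 ]
Row echelon form:
[ 5      1      5      -1  |     -7 ]
[ 0  -24/5     -6     9/5  |   18/5 ]
[ 0      0  -35/4    41/8  |  117/4 ]
[ 0      0      0  -15/14  |  -30/7 ]
Back-substitution:
v = (-30/7) / (-15/14) = 4
u = (117/4 - (41/8)*(4)) / (-35/4) = -1
t = (18/5 - (-6)*(-1) - (9/5)*(4)) / (-24/5) = 2
s = (-7 - (1)*(2) - (5)*(-1) - (-1)*(4)) / 5 = 0

(0, 2, -1, 4)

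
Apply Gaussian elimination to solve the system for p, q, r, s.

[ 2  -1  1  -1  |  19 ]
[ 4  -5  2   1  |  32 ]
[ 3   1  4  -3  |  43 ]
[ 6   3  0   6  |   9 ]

(5, -1, 5, -3)

Forward elimination on [A|b]:
R2 <- R2 - (2)*R1:  [  0  -3   0   3  -6 ]
R3 <- R3 - (3/2)*R1:  [    0   5/2   5/2  -3/2  29/2 ]
R4 <- R4 - (3)*R1:  [   0    6   -3    9  -48 ]
R3 <- R3 - (-5/6)*R2:  [    0     0   5/2     1  19/2 ]
R4 <- R4 - (-2)*R2:  [   0    0   -3   15  -60 ]
R4 <- R4 - (-6/5)*R3:  [      0       0       0    81/5  -243/5 ]
Row echelon form:
[ 2  -1    1    -1  |      19 ]
[ 0  -3    0     3  |      -6 ]
[ 0   0  5/2     1  |    19/2 ]
[ 0   0    0  81/5  |  -243/5 ]
Back-substitution:
s = (-243/5) / (81/5) = -3
r = (19/2 - (1)*(-3)) / (5/2) = 5
q = (-6 - (3)*(-3)) / -3 = -1
p = (19 - (-1)*(-1) - (1)*(5) - (-1)*(-3)) / 2 = 5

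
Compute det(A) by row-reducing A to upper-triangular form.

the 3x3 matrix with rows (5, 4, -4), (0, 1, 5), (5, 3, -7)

Forward elimination:
R3 <- R3 - (1)*R1:  [  0  -1  -3 ]
R3 <- R3 - (-1)*R2:  [ 0  0  2 ]
Upper-triangular form:
[ 5  4  -4 ]
[ 0  1   5 ]
[ 0  0   2 ]
det(A) = (-1)^0 * (5) * (1) * (2) = 10  (0 row swaps -> sign +1)

det(A) = 10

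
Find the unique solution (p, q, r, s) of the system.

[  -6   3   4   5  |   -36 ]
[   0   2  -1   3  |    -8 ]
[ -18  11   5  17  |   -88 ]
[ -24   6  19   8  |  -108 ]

Forward elimination on [A|b]:
R3 <- R3 - (3)*R1:  [  0   2  -7   2  20 ]
R4 <- R4 - (4)*R1:  [   0   -6    3  -12   36 ]
R3 <- R3 - (1)*R2:  [  0   0  -6  -1  28 ]
R4 <- R4 - (-3)*R2:  [  0   0   0  -3  12 ]
Row echelon form:
[ -6  3   4   5  |  -36 ]
[  0  2  -1   3  |   -8 ]
[  0  0  -6  -1  |   28 ]
[  0  0   0  -3  |   12 ]
Back-substitution:
s = (12) / -3 = -4
r = (28 - (-1)*(-4)) / -6 = -4
q = (-8 - (-1)*(-4) - (3)*(-4)) / 2 = 0
p = (-36 - (3)*(0) - (4)*(-4) - (5)*(-4)) / -6 = 0

(0, 0, -4, -4)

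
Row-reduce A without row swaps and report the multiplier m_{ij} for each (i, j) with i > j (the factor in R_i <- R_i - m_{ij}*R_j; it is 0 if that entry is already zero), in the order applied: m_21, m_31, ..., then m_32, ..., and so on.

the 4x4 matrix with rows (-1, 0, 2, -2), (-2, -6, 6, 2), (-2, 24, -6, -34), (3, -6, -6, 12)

Forward elimination:
R2 <- R2 - (2)*R1:  [  0  -6   2   6 ]
R3 <- R3 - (2)*R1:  [   0   24  -10  -30 ]
R4 <- R4 - (-3)*R1:  [  0  -6   0   6 ]
R3 <- R3 - (-4)*R2:  [  0   0  -2  -6 ]
R4 <- R4 - (1)*R2:  [  0   0  -2   0 ]
R4 <- R4 - (1)*R3:  [ 0  0  0  6 ]
Multipliers (in order of application): m_{21} = 2, m_{31} = 2, m_{41} = -3, m_{32} = -4, m_{42} = 1, m_{43} = 1

multipliers: 2, 2, -3, -4, 1, 1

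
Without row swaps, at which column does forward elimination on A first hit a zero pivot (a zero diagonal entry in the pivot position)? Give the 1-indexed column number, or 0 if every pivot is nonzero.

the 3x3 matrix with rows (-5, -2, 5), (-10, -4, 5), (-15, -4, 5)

Naive forward elimination:
R2 <- R2 - (2)*R1:  [  0   0  -5 ]
R3 <- R3 - (3)*R1:  [   0    2  -10 ]
Matrix at this point:
[ -5  -2    5 ]
[  0   0   -5 ]
[  0   2  -10 ]
Pivot entry (2,2) is zero but row 3 has 2 in column 2 -> naive elimination stops; a row interchange (e.g. R2 <-> R3) would be required here.

first zero-pivot column = 2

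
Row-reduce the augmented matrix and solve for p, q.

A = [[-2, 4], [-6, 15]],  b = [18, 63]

Forward elimination on [A|b]:
R2 <- R2 - (3)*R1:  [ 0  3  9 ]
Row echelon form:
[ -2  4  |  18 ]
[  0  3  |   9 ]
Back-substitution:
q = (9) / 3 = 3
p = (18 - (4)*(3)) / -2 = -3

(-3, 3)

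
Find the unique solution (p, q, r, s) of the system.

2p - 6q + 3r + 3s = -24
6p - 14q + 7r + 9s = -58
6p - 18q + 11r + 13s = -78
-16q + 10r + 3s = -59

(3, 5, 3, -3)

Forward elimination on [A|b]:
R2 <- R2 - (3)*R1:  [  0   4  -2   0  14 ]
R3 <- R3 - (3)*R1:  [  0   0   2   4  -6 ]
R4 <- R4 - (-4)*R2:  [  0   0   2   3  -3 ]
R4 <- R4 - (1)*R3:  [  0   0   0  -1   3 ]
Row echelon form:
[ 2  -6   3   3  |  -24 ]
[ 0   4  -2   0  |   14 ]
[ 0   0   2   4  |   -6 ]
[ 0   0   0  -1  |    3 ]
Back-substitution:
s = (3) / -1 = -3
r = (-6 - (4)*(-3)) / 2 = 3
q = (14 - (-2)*(3)) / 4 = 5
p = (-24 - (-6)*(5) - (3)*(3) - (3)*(-3)) / 2 = 3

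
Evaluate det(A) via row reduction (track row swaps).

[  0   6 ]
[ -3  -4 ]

Forward elimination:
R1 <-> R2   (pivot in column 1 was zero)
[ -3  -4 ]
[  0   6 ]
Upper-triangular form:
[ -3  -4 ]
[  0   6 ]
det(A) = (-1)^1 * (-3) * (6) = 18  (1 row swap -> sign -1)

det(A) = 18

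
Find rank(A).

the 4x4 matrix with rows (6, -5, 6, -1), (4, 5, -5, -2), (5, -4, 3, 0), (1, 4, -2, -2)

Row reduction:
R2 <- R2 - (2/3)*R1:  [    0  25/3    -9  -4/3 ]
R3 <- R3 - (5/6)*R1:  [   0  1/6   -2  5/6 ]
R4 <- R4 - (1/6)*R1:  [     0   29/6     -3  -11/6 ]
R3 <- R3 - (1/50)*R2:  [      0       0  -91/50   43/50 ]
R4 <- R4 - (29/50)*R2:  [      0       0  111/50  -53/50 ]
R4 <- R4 - (-111/91)*R3:  [     0      0      0  -1/91 ]
Row echelon form:
[ 6    -5       6     -1 ]
[ 0  25/3      -9   -4/3 ]
[ 0     0  -91/50  43/50 ]
[ 0     0       0  -1/91 ]
Nonzero rows / pivot columns: 4

rank(A) = 4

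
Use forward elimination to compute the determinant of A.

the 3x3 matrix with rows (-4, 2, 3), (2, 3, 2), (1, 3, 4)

det(A) = -27

Forward elimination:
R2 <- R2 - (-1/2)*R1:  [   0    4  7/2 ]
R3 <- R3 - (-1/4)*R1:  [    0   7/2  19/4 ]
R3 <- R3 - (7/8)*R2:  [     0      0  27/16 ]
Upper-triangular form:
[ -4  2      3 ]
[  0  4    7/2 ]
[  0  0  27/16 ]
det(A) = (-1)^0 * (-4) * (4) * (27/16) = -27  (0 row swaps -> sign +1)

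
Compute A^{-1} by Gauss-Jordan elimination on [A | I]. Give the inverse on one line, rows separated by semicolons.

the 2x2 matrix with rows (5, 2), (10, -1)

inverse = [1/25 2/25; 2/5 -1/5]

Gauss-Jordan on [A | I]:
R1 <- (1/5)*R1:  [   1  2/5  |  1/5    0 ]
R2 <- R2 - (10)*R1:  [  0  -5  |  -2   1 ]
R2 <- (1/-5)*R2:  [    0     1  |   2/5  -1/5 ]
R1 <- R1 - (2/5)*R2:  [    1     0  |  1/25  2/25 ]
Right block of [I | A^{-1}] is the inverse:
[ 1/25  2/25 ]
[  2/5  -1/5 ]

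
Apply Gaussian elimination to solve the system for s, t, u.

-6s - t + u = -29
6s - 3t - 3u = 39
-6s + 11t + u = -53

(5, -2, -1)

Forward elimination on [A|b]:
R2 <- R2 - (-1)*R1:  [  0  -4  -2  10 ]
R3 <- R3 - (1)*R1:  [   0   12    0  -24 ]
R3 <- R3 - (-3)*R2:  [  0   0  -6   6 ]
Row echelon form:
[ -6  -1   1  |  -29 ]
[  0  -4  -2  |   10 ]
[  0   0  -6  |    6 ]
Back-substitution:
u = (6) / -6 = -1
t = (10 - (-2)*(-1)) / -4 = -2
s = (-29 - (-1)*(-2) - (1)*(-1)) / -6 = 5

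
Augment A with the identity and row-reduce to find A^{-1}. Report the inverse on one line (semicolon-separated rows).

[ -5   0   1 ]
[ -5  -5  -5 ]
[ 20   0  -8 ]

inverse = [-2/5 0 -1/20; 7/5 -1/5 3/10; -1 0 -1/4]

Gauss-Jordan on [A | I]:
R1 <- (1/-5)*R1:  [    1     0  -1/5  |  -1/5     0     0 ]
R2 <- R2 - (-5)*R1:  [  0  -5  -6  |  -1   1   0 ]
R3 <- R3 - (20)*R1:  [  0   0  -4  |   4   0   1 ]
R2 <- (1/-5)*R2:  [    0     1   6/5  |   1/5  -1/5     0 ]
R3 <- (1/-4)*R3:  [    0     0     1  |    -1     0  -1/4 ]
R1 <- R1 - (-1/5)*R3:  [     1      0      0  |   -2/5      0  -1/20 ]
R2 <- R2 - (6/5)*R3:  [    0     1     0  |   7/5  -1/5  3/10 ]
Right block of [I | A^{-1}] is the inverse:
[ -2/5     0  -1/20 ]
[  7/5  -1/5   3/10 ]
[   -1     0   -1/4 ]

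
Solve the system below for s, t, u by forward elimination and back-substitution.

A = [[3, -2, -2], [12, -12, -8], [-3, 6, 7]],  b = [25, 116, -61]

Forward elimination on [A|b]:
R2 <- R2 - (4)*R1:  [  0  -4   0  16 ]
R3 <- R3 - (-1)*R1:  [   0    4    5  -36 ]
R3 <- R3 - (-1)*R2:  [   0    0    5  -20 ]
Row echelon form:
[ 3  -2  -2  |   25 ]
[ 0  -4   0  |   16 ]
[ 0   0   5  |  -20 ]
Back-substitution:
u = (-20) / 5 = -4
t = (16) / -4 = -4
s = (25 - (-2)*(-4) - (-2)*(-4)) / 3 = 3

(3, -4, -4)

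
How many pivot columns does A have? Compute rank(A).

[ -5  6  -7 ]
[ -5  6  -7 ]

rank(A) = 1

Row reduction:
R2 <- R2 - (1)*R1:  [ 0  0  0 ]
Row echelon form:
[ -5  6  -7 ]
[  0  0   0 ]
Nonzero rows / pivot columns: 1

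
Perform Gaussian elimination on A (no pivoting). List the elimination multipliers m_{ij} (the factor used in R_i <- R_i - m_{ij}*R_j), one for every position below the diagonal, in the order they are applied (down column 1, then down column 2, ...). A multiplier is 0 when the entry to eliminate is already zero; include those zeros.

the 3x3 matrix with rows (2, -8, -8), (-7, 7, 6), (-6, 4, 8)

multipliers: -7/2, -3, 20/21

Forward elimination:
R2 <- R2 - (-7/2)*R1:  [   0  -21  -22 ]
R3 <- R3 - (-3)*R1:  [   0  -20  -16 ]
R3 <- R3 - (20/21)*R2:  [      0       0  104/21 ]
Multipliers (in order of application): m_{21} = -7/2, m_{31} = -3, m_{32} = 20/21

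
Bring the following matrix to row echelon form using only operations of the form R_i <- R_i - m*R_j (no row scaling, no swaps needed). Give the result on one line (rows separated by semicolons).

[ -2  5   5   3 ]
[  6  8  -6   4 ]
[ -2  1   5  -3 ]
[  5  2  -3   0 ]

REF = [-2 5 5 3; 0 23 9 13; 0 0 36/23 -86/23; 0 0 0 76/9]

Forward elimination:
R2 <- R2 - (-3)*R1:  [  0  23   9  13 ]
R3 <- R3 - (1)*R1:  [  0  -4   0  -6 ]
R4 <- R4 - (-5/2)*R1:  [    0  29/2  19/2  15/2 ]
R3 <- R3 - (-4/23)*R2:  [      0       0   36/23  -86/23 ]
R4 <- R4 - (29/46)*R2:  [      0       0   88/23  -16/23 ]
R4 <- R4 - (22/9)*R3:  [    0     0     0  76/9 ]
Row echelon form:
[ -2   5      5       3 ]
[  0  23      9      13 ]
[  0   0  36/23  -86/23 ]
[  0   0      0    76/9 ]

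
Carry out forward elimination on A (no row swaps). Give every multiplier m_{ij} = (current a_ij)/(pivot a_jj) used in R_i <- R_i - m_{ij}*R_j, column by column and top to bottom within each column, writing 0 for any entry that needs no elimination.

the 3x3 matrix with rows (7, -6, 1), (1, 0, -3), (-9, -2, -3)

multipliers: 1/7, -9/7, -34/3

Forward elimination:
R2 <- R2 - (1/7)*R1:  [     0    6/7  -22/7 ]
R3 <- R3 - (-9/7)*R1:  [     0  -68/7  -12/7 ]
R3 <- R3 - (-34/3)*R2:  [      0       0  -112/3 ]
Multipliers (in order of application): m_{21} = 1/7, m_{31} = -9/7, m_{32} = -34/3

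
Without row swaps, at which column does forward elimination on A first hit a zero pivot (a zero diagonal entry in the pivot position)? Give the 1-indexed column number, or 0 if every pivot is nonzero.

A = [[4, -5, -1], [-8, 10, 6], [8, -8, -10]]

Naive forward elimination:
R2 <- R2 - (-2)*R1:  [ 0  0  4 ]
R3 <- R3 - (2)*R1:  [  0   2  -8 ]
Matrix at this point:
[ 4  -5  -1 ]
[ 0   0   4 ]
[ 0   2  -8 ]
Pivot entry (2,2) is zero but row 3 has 2 in column 2 -> naive elimination stops; a row interchange (e.g. R2 <-> R3) would be required here.

first zero-pivot column = 2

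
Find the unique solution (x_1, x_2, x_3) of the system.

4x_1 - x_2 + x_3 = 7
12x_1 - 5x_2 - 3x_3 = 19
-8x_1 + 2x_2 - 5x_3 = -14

(2, 1, 0)

Forward elimination on [A|b]:
R2 <- R2 - (3)*R1:  [  0  -2  -6  -2 ]
R3 <- R3 - (-2)*R1:  [  0   0  -3   0 ]
Row echelon form:
[ 4  -1   1  |   7 ]
[ 0  -2  -6  |  -2 ]
[ 0   0  -3  |   0 ]
Back-substitution:
x_3 = (0) / -3 = 0
x_2 = (-2 - (-6)*(0)) / -2 = 1
x_1 = (7 - (-1)*(1) - (1)*(0)) / 4 = 2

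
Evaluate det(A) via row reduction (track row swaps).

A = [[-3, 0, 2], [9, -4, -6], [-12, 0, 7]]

Forward elimination:
R2 <- R2 - (-3)*R1:  [  0  -4   0 ]
R3 <- R3 - (4)*R1:  [  0   0  -1 ]
Upper-triangular form:
[ -3   0   2 ]
[  0  -4   0 ]
[  0   0  -1 ]
det(A) = (-1)^0 * (-3) * (-4) * (-1) = -12  (0 row swaps -> sign +1)

det(A) = -12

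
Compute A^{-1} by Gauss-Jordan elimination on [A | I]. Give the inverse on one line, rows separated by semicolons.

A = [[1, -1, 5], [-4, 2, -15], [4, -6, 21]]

inverse = [-6 -9/8 5/8; 3 1/8 -5/8; 2 1/4 -1/4]

Gauss-Jordan on [A | I]:
R2 <- R2 - (-4)*R1:  [  0  -2   5  |   4   1   0 ]
R3 <- R3 - (4)*R1:  [  0  -2   1  |  -4   0   1 ]
R2 <- (1/-2)*R2:  [    0     1  -5/2  |    -2  -1/2     0 ]
R1 <- R1 - (-1)*R2:  [    1     0   5/2  |    -1  -1/2     0 ]
R3 <- R3 - (-2)*R2:  [  0   0  -4  |  -8  -1   1 ]
R3 <- (1/-4)*R3:  [    0     0     1  |     2   1/4  -1/4 ]
R1 <- R1 - (5/2)*R3:  [    1     0     0  |    -6  -9/8   5/8 ]
R2 <- R2 - (-5/2)*R3:  [    0     1     0  |     3   1/8  -5/8 ]
Right block of [I | A^{-1}] is the inverse:
[ -6  -9/8   5/8 ]
[  3   1/8  -5/8 ]
[  2   1/4  -1/4 ]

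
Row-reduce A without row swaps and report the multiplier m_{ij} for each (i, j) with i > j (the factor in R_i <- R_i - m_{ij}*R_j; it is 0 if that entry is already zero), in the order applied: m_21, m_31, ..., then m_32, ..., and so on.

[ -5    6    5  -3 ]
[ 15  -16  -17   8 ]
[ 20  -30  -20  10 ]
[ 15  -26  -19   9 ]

multipliers: -3, -4, -3, -3, -4, 2

Forward elimination:
R2 <- R2 - (-3)*R1:  [  0   2  -2  -1 ]
R3 <- R3 - (-4)*R1:  [  0  -6   0  -2 ]
R4 <- R4 - (-3)*R1:  [  0  -8  -4   0 ]
R3 <- R3 - (-3)*R2:  [  0   0  -6  -5 ]
R4 <- R4 - (-4)*R2:  [   0    0  -12   -4 ]
R4 <- R4 - (2)*R3:  [ 0  0  0  6 ]
Multipliers (in order of application): m_{21} = -3, m_{31} = -4, m_{41} = -3, m_{32} = -3, m_{42} = -4, m_{43} = 2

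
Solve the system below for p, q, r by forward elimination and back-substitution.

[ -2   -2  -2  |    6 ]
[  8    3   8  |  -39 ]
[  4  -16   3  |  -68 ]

(-2, 3, -4)

Forward elimination on [A|b]:
R2 <- R2 - (-4)*R1:  [   0   -5    0  -15 ]
R3 <- R3 - (-2)*R1:  [   0  -20   -1  -56 ]
R3 <- R3 - (4)*R2:  [  0   0  -1   4 ]
Row echelon form:
[ -2  -2  -2  |    6 ]
[  0  -5   0  |  -15 ]
[  0   0  -1  |    4 ]
Back-substitution:
r = (4) / -1 = -4
q = (-15) / -5 = 3
p = (6 - (-2)*(3) - (-2)*(-4)) / -2 = -2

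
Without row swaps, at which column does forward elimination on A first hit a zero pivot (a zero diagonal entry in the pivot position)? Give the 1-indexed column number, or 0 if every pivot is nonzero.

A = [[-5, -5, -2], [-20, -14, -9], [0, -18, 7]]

Naive forward elimination:
R2 <- R2 - (4)*R1:  [  0   6  -1 ]
R3 <- R3 - (-3)*R2:  [ 0  0  4 ]
All pivots nonzero; naive elimination completes without hitting a zero pivot.

first zero-pivot column = 0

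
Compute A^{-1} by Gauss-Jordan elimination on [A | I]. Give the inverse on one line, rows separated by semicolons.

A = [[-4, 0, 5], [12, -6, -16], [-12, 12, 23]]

Gauss-Jordan on [A | I]:
R1 <- (1/-4)*R1:  [    1     0  -5/4  |  -1/4     0     0 ]
R2 <- R2 - (12)*R1:  [  0  -6  -1  |   3   1   0 ]
R3 <- R3 - (-12)*R1:  [  0  12   8  |  -3   0   1 ]
R2 <- (1/-6)*R2:  [    0     1   1/6  |  -1/2  -1/6     0 ]
R3 <- R3 - (12)*R2:  [ 0  0  6  |  3  2  1 ]
R3 <- (1/6)*R3:  [   0    0    1  |  1/2  1/3  1/6 ]
R1 <- R1 - (-5/4)*R3:  [    1     0     0  |   3/8  5/12  5/24 ]
R2 <- R2 - (1/6)*R3:  [     0      1      0  |  -7/12   -2/9  -1/36 ]
Right block of [I | A^{-1}] is the inverse:
[   3/8  5/12   5/24 ]
[ -7/12  -2/9  -1/36 ]
[   1/2   1/3    1/6 ]

inverse = [3/8 5/12 5/24; -7/12 -2/9 -1/36; 1/2 1/3 1/6]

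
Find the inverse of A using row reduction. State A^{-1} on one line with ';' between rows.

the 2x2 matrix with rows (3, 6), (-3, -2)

Gauss-Jordan on [A | I]:
R1 <- (1/3)*R1:  [   1    2  |  1/3    0 ]
R2 <- R2 - (-3)*R1:  [ 0  4  |  1  1 ]
R2 <- (1/4)*R2:  [   0    1  |  1/4  1/4 ]
R1 <- R1 - (2)*R2:  [    1     0  |  -1/6  -1/2 ]
Right block of [I | A^{-1}] is the inverse:
[ -1/6  -1/2 ]
[  1/4   1/4 ]

inverse = [-1/6 -1/2; 1/4 1/4]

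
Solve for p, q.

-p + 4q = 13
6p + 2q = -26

Forward elimination on [A|b]:
R2 <- R2 - (-6)*R1:  [  0  26  52 ]
Row echelon form:
[ -1   4  |  13 ]
[  0  26  |  52 ]
Back-substitution:
q = (52) / 26 = 2
p = (13 - (4)*(2)) / -1 = -5

(-5, 2)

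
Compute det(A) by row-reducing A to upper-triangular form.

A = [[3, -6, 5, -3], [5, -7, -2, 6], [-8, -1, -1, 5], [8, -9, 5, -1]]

det(A) = -660

Forward elimination:
R2 <- R2 - (5/3)*R1:  [     0      3  -31/3     11 ]
R3 <- R3 - (-8/3)*R1:  [    0   -17  37/3    -3 ]
R4 <- R4 - (8/3)*R1:  [     0      7  -25/3      7 ]
R3 <- R3 - (-17/3)*R2:  [      0       0  -416/9   178/3 ]
R4 <- R4 - (7/3)*R2:  [     0      0  142/9  -56/3 ]
R4 <- R4 - (-71/208)*R3:  [       0        0        0  165/104 ]
Upper-triangular form:
[ 3  -6       5       -3 ]
[ 0   3   -31/3       11 ]
[ 0   0  -416/9    178/3 ]
[ 0   0       0  165/104 ]
det(A) = (-1)^0 * (3) * (3) * (-416/9) * (165/104) = -660  (0 row swaps -> sign +1)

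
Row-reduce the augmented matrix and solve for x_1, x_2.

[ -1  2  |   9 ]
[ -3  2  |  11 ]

(-1, 4)

Forward elimination on [A|b]:
R2 <- R2 - (3)*R1:  [   0   -4  -16 ]
Row echelon form:
[ -1   2  |    9 ]
[  0  -4  |  -16 ]
Back-substitution:
x_2 = (-16) / -4 = 4
x_1 = (9 - (2)*(4)) / -1 = -1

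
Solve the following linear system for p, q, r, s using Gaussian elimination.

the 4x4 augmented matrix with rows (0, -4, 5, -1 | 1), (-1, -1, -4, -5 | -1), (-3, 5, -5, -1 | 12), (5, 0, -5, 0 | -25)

Forward elimination on [A|b]:
R1 <-> R2   (pivot in column 1 was zero)
[ -1  -1  -4  -5   -1 ]
[  0  -4   5  -1    1 ]
[ -3   5  -5  -1   12 ]
[  5   0  -5   0  -25 ]
R3 <- R3 - (3)*R1:  [  0   8   7  14  15 ]
R4 <- R4 - (-5)*R1:  [   0   -5  -25  -25  -30 ]
R3 <- R3 - (-2)*R2:  [  0   0  17  12  17 ]
R4 <- R4 - (5/4)*R2:  [      0       0  -125/4   -95/4  -125/4 ]
R4 <- R4 - (-125/68)*R3:  [       0        0        0  -115/68        0 ]
Row echelon form:
[ -1  -1  -4       -5  |  -1 ]
[  0  -4   5       -1  |   1 ]
[  0   0  17       12  |  17 ]
[  0   0   0  -115/68  |   0 ]
Back-substitution:
s = (0) / (-115/68) = 0
r = (17 - (12)*(0)) / 17 = 1
q = (1 - (5)*(1) - (-1)*(0)) / -4 = 1
p = (-1 - (-1)*(1) - (-4)*(1) - (-5)*(0)) / -1 = -4

(-4, 1, 1, 0)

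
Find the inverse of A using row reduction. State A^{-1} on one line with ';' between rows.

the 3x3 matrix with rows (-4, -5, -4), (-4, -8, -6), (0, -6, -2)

Gauss-Jordan on [A | I]:
R1 <- (1/-4)*R1:  [    1   5/4     1  |  -1/4     0     0 ]
R2 <- R2 - (-4)*R1:  [  0  -3  -2  |  -1   1   0 ]
R2 <- (1/-3)*R2:  [    0     1   2/3  |   1/3  -1/3     0 ]
R1 <- R1 - (5/4)*R2:  [    1     0   1/6  |  -2/3  5/12     0 ]
R3 <- R3 - (-6)*R2:  [  0   0   2  |   2  -2   1 ]
R3 <- (1/2)*R3:  [   0    0    1  |    1   -1  1/2 ]
R1 <- R1 - (1/6)*R3:  [     1      0      0  |   -5/6   7/12  -1/12 ]
R2 <- R2 - (2/3)*R3:  [    0     1     0  |  -1/3   1/3  -1/3 ]
Right block of [I | A^{-1}] is the inverse:
[ -5/6  7/12  -1/12 ]
[ -1/3   1/3   -1/3 ]
[    1    -1    1/2 ]

inverse = [-5/6 7/12 -1/12; -1/3 1/3 -1/3; 1 -1 1/2]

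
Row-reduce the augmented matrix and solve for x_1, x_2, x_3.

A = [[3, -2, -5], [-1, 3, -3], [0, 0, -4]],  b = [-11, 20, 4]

(-2, 5, -1)

Forward elimination on [A|b]:
R2 <- R2 - (-1/3)*R1:  [     0    7/3  -14/3   49/3 ]
Row echelon form:
[ 3   -2     -5  |   -11 ]
[ 0  7/3  -14/3  |  49/3 ]
[ 0    0     -4  |     4 ]
Back-substitution:
x_3 = (4) / -4 = -1
x_2 = (49/3 - (-14/3)*(-1)) / (7/3) = 5
x_1 = (-11 - (-2)*(5) - (-5)*(-1)) / 3 = -2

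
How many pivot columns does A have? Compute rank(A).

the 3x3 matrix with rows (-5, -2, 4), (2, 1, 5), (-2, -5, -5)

rank(A) = 3

Row reduction:
R2 <- R2 - (-2/5)*R1:  [    0   1/5  33/5 ]
R3 <- R3 - (2/5)*R1:  [     0  -21/5  -33/5 ]
R3 <- R3 - (-21)*R2:  [   0    0  132 ]
Row echelon form:
[ -5   -2     4 ]
[  0  1/5  33/5 ]
[  0    0   132 ]
Nonzero rows / pivot columns: 3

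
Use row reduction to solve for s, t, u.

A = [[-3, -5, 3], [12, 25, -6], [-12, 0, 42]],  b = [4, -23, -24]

(-5, 1, -2)

Forward elimination on [A|b]:
R2 <- R2 - (-4)*R1:  [  0   5   6  -7 ]
R3 <- R3 - (4)*R1:  [   0   20   30  -40 ]
R3 <- R3 - (4)*R2:  [   0    0    6  -12 ]
Row echelon form:
[ -3  -5  3  |    4 ]
[  0   5  6  |   -7 ]
[  0   0  6  |  -12 ]
Back-substitution:
u = (-12) / 6 = -2
t = (-7 - (6)*(-2)) / 5 = 1
s = (4 - (-5)*(1) - (3)*(-2)) / -3 = -5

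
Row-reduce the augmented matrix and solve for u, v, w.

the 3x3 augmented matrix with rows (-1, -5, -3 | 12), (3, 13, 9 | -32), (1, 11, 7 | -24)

(-2, -2, 0)

Forward elimination on [A|b]:
R2 <- R2 - (-3)*R1:  [  0  -2   0   4 ]
R3 <- R3 - (-1)*R1:  [   0    6    4  -12 ]
R3 <- R3 - (-3)*R2:  [ 0  0  4  0 ]
Row echelon form:
[ -1  -5  -3  |  12 ]
[  0  -2   0  |   4 ]
[  0   0   4  |   0 ]
Back-substitution:
w = (0) / 4 = 0
v = (4) / -2 = -2
u = (12 - (-5)*(-2) - (-3)*(0)) / -1 = -2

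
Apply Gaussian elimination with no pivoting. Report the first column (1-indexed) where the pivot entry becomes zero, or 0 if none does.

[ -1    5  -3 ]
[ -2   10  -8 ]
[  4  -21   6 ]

first zero-pivot column = 2

Naive forward elimination:
R2 <- R2 - (2)*R1:  [  0   0  -2 ]
R3 <- R3 - (-4)*R1:  [  0  -1  -6 ]
Matrix at this point:
[ -1   5  -3 ]
[  0   0  -2 ]
[  0  -1  -6 ]
Pivot entry (2,2) is zero but row 3 has -1 in column 2 -> naive elimination stops; a row interchange (e.g. R2 <-> R3) would be required here.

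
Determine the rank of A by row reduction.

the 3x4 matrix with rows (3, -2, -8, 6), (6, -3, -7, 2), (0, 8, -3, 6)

rank(A) = 3

Row reduction:
R2 <- R2 - (2)*R1:  [   0    1    9  -10 ]
R3 <- R3 - (8)*R2:  [   0    0  -75   86 ]
Row echelon form:
[ 3  -2   -8    6 ]
[ 0   1    9  -10 ]
[ 0   0  -75   86 ]
Nonzero rows / pivot columns: 3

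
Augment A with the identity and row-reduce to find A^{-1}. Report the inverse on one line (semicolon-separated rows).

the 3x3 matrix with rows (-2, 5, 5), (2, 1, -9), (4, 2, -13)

inverse = [-1/12 -5/4 5/6; 1/6 -1/10 2/15; 0 -2/5 1/5]

Gauss-Jordan on [A | I]:
R1 <- (1/-2)*R1:  [    1  -5/2  -5/2  |  -1/2     0     0 ]
R2 <- R2 - (2)*R1:  [  0   6  -4  |   1   1   0 ]
R3 <- R3 - (4)*R1:  [  0  12  -3  |   2   0   1 ]
R2 <- (1/6)*R2:  [    0     1  -2/3  |   1/6   1/6     0 ]
R1 <- R1 - (-5/2)*R2:  [     1      0  -25/6  |  -1/12   5/12      0 ]
R3 <- R3 - (12)*R2:  [  0   0   5  |   0  -2   1 ]
R3 <- (1/5)*R3:  [    0     0     1  |     0  -2/5   1/5 ]
R1 <- R1 - (-25/6)*R3:  [     1      0      0  |  -1/12   -5/4    5/6 ]
R2 <- R2 - (-2/3)*R3:  [     0      1      0  |    1/6  -1/10   2/15 ]
Right block of [I | A^{-1}] is the inverse:
[ -1/12   -5/4   5/6 ]
[   1/6  -1/10  2/15 ]
[     0   -2/5   1/5 ]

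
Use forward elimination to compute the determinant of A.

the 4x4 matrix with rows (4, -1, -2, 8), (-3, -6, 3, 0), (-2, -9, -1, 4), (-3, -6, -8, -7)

det(A) = -645

Forward elimination:
R2 <- R2 - (-3/4)*R1:  [     0  -27/4    3/2      6 ]
R3 <- R3 - (-1/2)*R1:  [     0  -19/2     -2      8 ]
R4 <- R4 - (-3/4)*R1:  [     0  -27/4  -19/2     -1 ]
R3 <- R3 - (38/27)*R2:  [     0      0  -37/9   -4/9 ]
R4 <- R4 - (1)*R2:  [   0    0  -11   -7 ]
R4 <- R4 - (99/37)*R3:  [       0        0        0  -215/37 ]
Upper-triangular form:
[ 4     -1     -2        8 ]
[ 0  -27/4    3/2        6 ]
[ 0      0  -37/9     -4/9 ]
[ 0      0      0  -215/37 ]
det(A) = (-1)^0 * (4) * (-27/4) * (-37/9) * (-215/37) = -645  (0 row swaps -> sign +1)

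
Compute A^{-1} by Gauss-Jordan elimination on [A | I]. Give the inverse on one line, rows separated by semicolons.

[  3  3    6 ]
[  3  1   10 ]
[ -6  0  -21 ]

Gauss-Jordan on [A | I]:
R1 <- (1/3)*R1:  [   1    1    2  |  1/3    0    0 ]
R2 <- R2 - (3)*R1:  [  0  -2   4  |  -1   1   0 ]
R3 <- R3 - (-6)*R1:  [  0   6  -9  |   2   0   1 ]
R2 <- (1/-2)*R2:  [    0     1    -2  |   1/2  -1/2     0 ]
R1 <- R1 - (1)*R2:  [    1     0     4  |  -1/6   1/2     0 ]
R3 <- R3 - (6)*R2:  [  0   0   3  |  -1   3   1 ]
R3 <- (1/3)*R3:  [    0     0     1  |  -1/3     1   1/3 ]
R1 <- R1 - (4)*R3:  [    1     0     0  |   7/6  -7/2  -4/3 ]
R2 <- R2 - (-2)*R3:  [    0     1     0  |  -1/6   3/2   2/3 ]
Right block of [I | A^{-1}] is the inverse:
[  7/6  -7/2  -4/3 ]
[ -1/6   3/2   2/3 ]
[ -1/3     1   1/3 ]

inverse = [7/6 -7/2 -4/3; -1/6 3/2 2/3; -1/3 1 1/3]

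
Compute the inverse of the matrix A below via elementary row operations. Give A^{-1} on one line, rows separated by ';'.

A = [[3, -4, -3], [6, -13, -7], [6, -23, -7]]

Gauss-Jordan on [A | I]:
R1 <- (1/3)*R1:  [    1  -4/3    -1  |   1/3     0     0 ]
R2 <- R2 - (6)*R1:  [  0  -5  -1  |  -2   1   0 ]
R3 <- R3 - (6)*R1:  [   0  -15   -1  |   -2    0    1 ]
R2 <- (1/-5)*R2:  [    0     1   1/5  |   2/5  -1/5     0 ]
R1 <- R1 - (-4/3)*R2:  [      1       0  -11/15  |   13/15   -4/15       0 ]
R3 <- R3 - (-15)*R2:  [  0   0   2  |   4  -3   1 ]
R3 <- (1/2)*R3:  [    0     0     1  |     2  -3/2   1/2 ]
R1 <- R1 - (-11/15)*R3:  [      1       0       0  |     7/3  -41/30   11/30 ]
R2 <- R2 - (1/5)*R3:  [     0      1      0  |      0   1/10  -1/10 ]
Right block of [I | A^{-1}] is the inverse:
[ 7/3  -41/30  11/30 ]
[   0    1/10  -1/10 ]
[   2    -3/2    1/2 ]

inverse = [7/3 -41/30 11/30; 0 1/10 -1/10; 2 -3/2 1/2]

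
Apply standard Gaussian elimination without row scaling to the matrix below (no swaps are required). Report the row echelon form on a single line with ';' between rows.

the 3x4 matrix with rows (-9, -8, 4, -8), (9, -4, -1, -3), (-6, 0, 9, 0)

Forward elimination:
R2 <- R2 - (-1)*R1:  [   0  -12    3  -11 ]
R3 <- R3 - (2/3)*R1:  [    0  16/3  19/3  16/3 ]
R3 <- R3 - (-4/9)*R2:  [    0     0  23/3   4/9 ]
Row echelon form:
[ -9   -8     4   -8 ]
[  0  -12     3  -11 ]
[  0    0  23/3  4/9 ]

REF = [-9 -8 4 -8; 0 -12 3 -11; 0 0 23/3 4/9]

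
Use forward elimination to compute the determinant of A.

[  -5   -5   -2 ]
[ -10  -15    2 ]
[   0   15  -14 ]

det(A) = 100

Forward elimination:
R2 <- R2 - (2)*R1:  [  0  -5   6 ]
R3 <- R3 - (-3)*R2:  [ 0  0  4 ]
Upper-triangular form:
[ -5  -5  -2 ]
[  0  -5   6 ]
[  0   0   4 ]
det(A) = (-1)^0 * (-5) * (-5) * (4) = 100  (0 row swaps -> sign +1)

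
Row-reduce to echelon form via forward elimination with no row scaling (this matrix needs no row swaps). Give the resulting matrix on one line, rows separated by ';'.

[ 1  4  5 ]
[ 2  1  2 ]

Forward elimination:
R2 <- R2 - (2)*R1:  [  0  -7  -8 ]
Row echelon form:
[ 1   4   5 ]
[ 0  -7  -8 ]

REF = [1 4 5; 0 -7 -8]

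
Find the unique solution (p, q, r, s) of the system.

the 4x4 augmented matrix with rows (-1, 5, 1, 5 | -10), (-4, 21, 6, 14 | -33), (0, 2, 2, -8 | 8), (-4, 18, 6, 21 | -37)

Forward elimination on [A|b]:
R2 <- R2 - (4)*R1:  [  0   1   2  -6   7 ]
R4 <- R4 - (4)*R1:  [  0  -2   2   1   3 ]
R3 <- R3 - (2)*R2:  [  0   0  -2   4  -6 ]
R4 <- R4 - (-2)*R2:  [   0    0    6  -11   17 ]
R4 <- R4 - (-3)*R3:  [  0   0   0   1  -1 ]
Row echelon form:
[ -1  5   1   5  |  -10 ]
[  0  1   2  -6  |    7 ]
[  0  0  -2   4  |   -6 ]
[  0  0   0   1  |   -1 ]
Back-substitution:
s = (-1) / 1 = -1
r = (-6 - (4)*(-1)) / -2 = 1
q = (7 - (2)*(1) - (-6)*(-1)) / 1 = -1
p = (-10 - (5)*(-1) - (1)*(1) - (5)*(-1)) / -1 = 1

(1, -1, 1, -1)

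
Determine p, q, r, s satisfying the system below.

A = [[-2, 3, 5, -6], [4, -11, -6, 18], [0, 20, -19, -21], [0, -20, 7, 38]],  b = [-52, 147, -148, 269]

(-4, -5, -3, 5)

Forward elimination on [A|b]:
R2 <- R2 - (-2)*R1:  [  0  -5   4   6  43 ]
R3 <- R3 - (-4)*R2:  [  0   0  -3   3  24 ]
R4 <- R4 - (4)*R2:  [  0   0  -9  14  97 ]
R4 <- R4 - (3)*R3:  [  0   0   0   5  25 ]
Row echelon form:
[ -2   3   5  -6  |  -52 ]
[  0  -5   4   6  |   43 ]
[  0   0  -3   3  |   24 ]
[  0   0   0   5  |   25 ]
Back-substitution:
s = (25) / 5 = 5
r = (24 - (3)*(5)) / -3 = -3
q = (43 - (4)*(-3) - (6)*(5)) / -5 = -5
p = (-52 - (3)*(-5) - (5)*(-3) - (-6)*(5)) / -2 = -4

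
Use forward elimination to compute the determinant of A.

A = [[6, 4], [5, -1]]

det(A) = -26

Forward elimination:
R2 <- R2 - (5/6)*R1:  [     0  -13/3 ]
Upper-triangular form:
[ 6      4 ]
[ 0  -13/3 ]
det(A) = (-1)^0 * (6) * (-13/3) = -26  (0 row swaps -> sign +1)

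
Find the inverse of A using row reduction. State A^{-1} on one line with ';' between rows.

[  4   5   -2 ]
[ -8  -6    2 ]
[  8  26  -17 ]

inverse = [-5/8 -33/80 1/40; 3/2 13/20 -1/10; 2 4/5 -1/5]

Gauss-Jordan on [A | I]:
R1 <- (1/4)*R1:  [    1   5/4  -1/2  |   1/4     0     0 ]
R2 <- R2 - (-8)*R1:  [  0   4  -2  |   2   1   0 ]
R3 <- R3 - (8)*R1:  [   0   16  -13  |   -2    0    1 ]
R2 <- (1/4)*R2:  [    0     1  -1/2  |   1/2   1/4     0 ]
R1 <- R1 - (5/4)*R2:  [     1      0    1/8  |   -3/8  -5/16      0 ]
R3 <- R3 - (16)*R2:  [   0    0   -5  |  -10   -4    1 ]
R3 <- (1/-5)*R3:  [    0     0     1  |     2   4/5  -1/5 ]
R1 <- R1 - (1/8)*R3:  [      1       0       0  |    -5/8  -33/80    1/40 ]
R2 <- R2 - (-1/2)*R3:  [     0      1      0  |    3/2  13/20  -1/10 ]
Right block of [I | A^{-1}] is the inverse:
[ -5/8  -33/80   1/40 ]
[  3/2   13/20  -1/10 ]
[    2     4/5   -1/5 ]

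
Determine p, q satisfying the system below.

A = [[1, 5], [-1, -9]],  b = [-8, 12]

Forward elimination on [A|b]:
R2 <- R2 - (-1)*R1:  [  0  -4   4 ]
Row echelon form:
[ 1   5  |  -8 ]
[ 0  -4  |   4 ]
Back-substitution:
q = (4) / -4 = -1
p = (-8 - (5)*(-1)) / 1 = -3

(-3, -1)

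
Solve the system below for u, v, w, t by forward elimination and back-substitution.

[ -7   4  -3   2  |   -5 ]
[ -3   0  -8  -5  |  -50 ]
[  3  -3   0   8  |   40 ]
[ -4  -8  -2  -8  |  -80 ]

Forward elimination on [A|b]:
R2 <- R2 - (3/7)*R1:  [      0   -12/7   -47/7   -41/7  -335/7 ]
R3 <- R3 - (-3/7)*R1:  [     0   -9/7   -9/7   62/7  265/7 ]
R4 <- R4 - (4/7)*R1:  [      0   -72/7    -2/7   -64/7  -540/7 ]
R3 <- R3 - (3/4)*R2:  [     0      0   15/4   53/4  295/4 ]
R4 <- R4 - (6)*R2:  [   0    0   40   26  210 ]
R4 <- R4 - (32/3)*R3:  [       0        0        0   -346/3  -1730/3 ]
Row echelon form:
[ -7      4     -3       2  |       -5 ]
[  0  -12/7  -47/7   -41/7  |   -335/7 ]
[  0      0   15/4    53/4  |    295/4 ]
[  0      0      0  -346/3  |  -1730/3 ]
Back-substitution:
t = (-1730/3) / (-346/3) = 5
w = (295/4 - (53/4)*(5)) / (15/4) = 2
v = (-335/7 - (-47/7)*(2) - (-41/7)*(5)) / (-12/7) = 3
u = (-5 - (4)*(3) - (-3)*(2) - (2)*(5)) / -7 = 3

(3, 3, 2, 5)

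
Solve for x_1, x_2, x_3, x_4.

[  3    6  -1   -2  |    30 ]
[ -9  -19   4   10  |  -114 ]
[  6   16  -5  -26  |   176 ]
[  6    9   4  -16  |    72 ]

(-2, 4, -4, -4)

Forward elimination on [A|b]:
R2 <- R2 - (-3)*R1:  [   0   -1    1    4  -24 ]
R3 <- R3 - (2)*R1:  [   0    4   -3  -22  116 ]
R4 <- R4 - (2)*R1:  [   0   -3    6  -12   12 ]
R3 <- R3 - (-4)*R2:  [  0   0   1  -6  20 ]
R4 <- R4 - (3)*R2:  [   0    0    3  -24   84 ]
R4 <- R4 - (3)*R3:  [  0   0   0  -6  24 ]
Row echelon form:
[ 3   6  -1  -2  |   30 ]
[ 0  -1   1   4  |  -24 ]
[ 0   0   1  -6  |   20 ]
[ 0   0   0  -6  |   24 ]
Back-substitution:
x_4 = (24) / -6 = -4
x_3 = (20 - (-6)*(-4)) / 1 = -4
x_2 = (-24 - (1)*(-4) - (4)*(-4)) / -1 = 4
x_1 = (30 - (6)*(4) - (-1)*(-4) - (-2)*(-4)) / 3 = -2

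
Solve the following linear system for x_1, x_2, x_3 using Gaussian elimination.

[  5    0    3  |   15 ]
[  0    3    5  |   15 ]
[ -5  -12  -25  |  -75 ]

(3, 5, 0)

Forward elimination on [A|b]:
R3 <- R3 - (-1)*R1:  [   0  -12  -22  -60 ]
R3 <- R3 - (-4)*R2:  [  0   0  -2   0 ]
Row echelon form:
[ 5  0   3  |  15 ]
[ 0  3   5  |  15 ]
[ 0  0  -2  |   0 ]
Back-substitution:
x_3 = (0) / -2 = 0
x_2 = (15 - (5)*(0)) / 3 = 5
x_1 = (15 - (3)*(0)) / 5 = 3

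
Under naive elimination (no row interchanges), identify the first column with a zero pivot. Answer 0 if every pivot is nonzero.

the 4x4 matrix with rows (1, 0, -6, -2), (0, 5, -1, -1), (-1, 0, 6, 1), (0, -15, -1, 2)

first zero-pivot column = 3

Naive forward elimination:
R3 <- R3 - (-1)*R1:  [  0   0   0  -1 ]
R4 <- R4 - (-3)*R2:  [  0   0  -4  -1 ]
Matrix at this point:
[ 1  0  -6  -2 ]
[ 0  5  -1  -1 ]
[ 0  0   0  -1 ]
[ 0  0  -4  -1 ]
Pivot entry (3,3) is zero but row 4 has -4 in column 3 -> naive elimination stops; a row interchange (e.g. R3 <-> R4) would be required here.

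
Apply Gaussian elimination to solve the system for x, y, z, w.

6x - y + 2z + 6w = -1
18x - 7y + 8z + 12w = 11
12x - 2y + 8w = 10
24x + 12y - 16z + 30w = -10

Forward elimination on [A|b]:
R2 <- R2 - (3)*R1:  [  0  -4   2  -6  14 ]
R3 <- R3 - (2)*R1:  [  0   0  -4  -4  12 ]
R4 <- R4 - (4)*R1:  [   0   16  -24    6   -6 ]
R4 <- R4 - (-4)*R2:  [   0    0  -16  -18   50 ]
R4 <- R4 - (4)*R3:  [  0   0   0  -2   2 ]
Row echelon form:
[ 6  -1   2   6  |  -1 ]
[ 0  -4   2  -6  |  14 ]
[ 0   0  -4  -4  |  12 ]
[ 0   0   0  -2  |   2 ]
Back-substitution:
w = (2) / -2 = -1
z = (12 - (-4)*(-1)) / -4 = -2
y = (14 - (2)*(-2) - (-6)*(-1)) / -4 = -3
x = (-1 - (-1)*(-3) - (2)*(-2) - (6)*(-1)) / 6 = 1

(1, -3, -2, -1)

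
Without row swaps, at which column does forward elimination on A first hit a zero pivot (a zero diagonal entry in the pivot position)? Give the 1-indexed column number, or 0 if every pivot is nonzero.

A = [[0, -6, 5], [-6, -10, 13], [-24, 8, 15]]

Naive forward elimination:
Pivot entry (1,1) is zero but row 2 has -6 in column 1 -> naive elimination stops; a row interchange (e.g. R1 <-> R2) would be required here.

first zero-pivot column = 1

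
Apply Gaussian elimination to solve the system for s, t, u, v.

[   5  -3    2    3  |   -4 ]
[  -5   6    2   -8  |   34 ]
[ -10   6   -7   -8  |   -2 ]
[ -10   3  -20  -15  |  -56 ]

(0, 3, 4, -1)

Forward elimination on [A|b]:
R2 <- R2 - (-1)*R1:  [  0   3   4  -5  30 ]
R3 <- R3 - (-2)*R1:  [   0    0   -3   -2  -10 ]
R4 <- R4 - (-2)*R1:  [   0   -3  -16   -9  -64 ]
R4 <- R4 - (-1)*R2:  [   0    0  -12  -14  -34 ]
R4 <- R4 - (4)*R3:  [  0   0   0  -6   6 ]
Row echelon form:
[ 5  -3   2   3  |   -4 ]
[ 0   3   4  -5  |   30 ]
[ 0   0  -3  -2  |  -10 ]
[ 0   0   0  -6  |    6 ]
Back-substitution:
v = (6) / -6 = -1
u = (-10 - (-2)*(-1)) / -3 = 4
t = (30 - (4)*(4) - (-5)*(-1)) / 3 = 3
s = (-4 - (-3)*(3) - (2)*(4) - (3)*(-1)) / 5 = 0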